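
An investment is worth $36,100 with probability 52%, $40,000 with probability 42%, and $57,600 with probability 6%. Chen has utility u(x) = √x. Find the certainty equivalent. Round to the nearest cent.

E[u] = 0.52·√36100 + 0.42·√40000 + 0.06·√57600 = 0.52·190 + 0.42·200 + 0.06·240 = 197.2
CE = (197.2)² = 38887.84

$38,887.84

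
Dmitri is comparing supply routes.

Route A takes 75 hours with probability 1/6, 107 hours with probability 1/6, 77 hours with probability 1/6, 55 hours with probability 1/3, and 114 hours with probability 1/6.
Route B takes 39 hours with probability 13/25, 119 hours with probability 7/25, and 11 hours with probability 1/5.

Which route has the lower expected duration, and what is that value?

Route B (55.8 hours)

Route A = 1/6 × 75 + 1/6 × 107 + 1/6 × 77 + 1/3 × 55 + 1/6 × 114 = 12.5 + 17.8333 + 12.8333 + 18.3333 + 19 = 80.5
Route B = 13/25 × 39 + 7/25 × 119 + 1/5 × 11 = 20.28 + 33.32 + 2.2 = 55.8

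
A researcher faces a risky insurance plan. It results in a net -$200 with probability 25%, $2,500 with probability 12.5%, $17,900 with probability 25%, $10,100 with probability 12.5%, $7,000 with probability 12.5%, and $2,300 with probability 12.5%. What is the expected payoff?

$7,162.50

EV = 0.25 × (-200) + 0.125 × 2500 + 0.25 × 17900 + 0.125 × 10100 + 0.125 × 7000 + 0.125 × 2300 = -50 + 312.5 + 4475 + 1262.5 + 875 + 287.5 = 7162.5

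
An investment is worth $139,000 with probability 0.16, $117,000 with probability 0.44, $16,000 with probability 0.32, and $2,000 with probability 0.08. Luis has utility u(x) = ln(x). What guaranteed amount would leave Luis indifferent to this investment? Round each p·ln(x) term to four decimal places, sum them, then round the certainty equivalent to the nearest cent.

$45,954.18

E[u] = 0.16·ln(139000) + 0.44·ln(117000) + 0.32·ln(16000) + 0.08·ln(2000) = 1.8948 + 5.1348 + 3.0977 + 0.6081 = 10.7354
CE = e^10.7354 ≈ 45954.18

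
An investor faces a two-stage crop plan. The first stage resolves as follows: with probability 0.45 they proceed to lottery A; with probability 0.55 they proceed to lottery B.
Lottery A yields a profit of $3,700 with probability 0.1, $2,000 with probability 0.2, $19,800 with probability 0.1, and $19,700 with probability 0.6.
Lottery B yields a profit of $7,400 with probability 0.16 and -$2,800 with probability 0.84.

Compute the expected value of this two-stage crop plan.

EV(A) = 0.1 × 3700 + 0.2 × 2000 + 0.1 × 19800 + 0.6 × 19700 = 370 + 400 + 1980 + 11820 = 14570
EV(B) = 0.16 × 7400 + 0.84 × (-2800) = 1184 − 2352 = -1168
Overall = 0.45 × 14570 + 0.55 × (-1168) = 6556.5 − 642.4 = 5914.1

$5,914.10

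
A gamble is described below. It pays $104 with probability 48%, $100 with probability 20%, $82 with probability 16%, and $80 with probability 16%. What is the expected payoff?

EV = 0.48 × 104 + 0.2 × 100 + 0.16 × 82 + 0.16 × 80 = 49.92 + 20 + 13.12 + 12.8 = 95.84

$95.84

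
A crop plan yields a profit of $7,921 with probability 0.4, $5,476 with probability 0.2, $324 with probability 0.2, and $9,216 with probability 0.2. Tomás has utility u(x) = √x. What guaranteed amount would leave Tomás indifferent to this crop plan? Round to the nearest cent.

$5,358.24

E[u] = 0.4·√7921 + 0.2·√5476 + 0.2·√324 + 0.2·√9216 = 0.4·89 + 0.2·74 + 0.2·18 + 0.2·96 = 73.2
CE = (73.2)² = 5358.24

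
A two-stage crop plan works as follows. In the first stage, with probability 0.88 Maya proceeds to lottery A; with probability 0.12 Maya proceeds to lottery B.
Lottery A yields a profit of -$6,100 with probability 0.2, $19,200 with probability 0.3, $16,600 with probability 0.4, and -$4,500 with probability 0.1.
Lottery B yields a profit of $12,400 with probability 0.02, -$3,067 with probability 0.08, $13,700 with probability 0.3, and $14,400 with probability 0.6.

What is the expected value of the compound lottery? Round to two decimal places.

$10,972.72

EV(A) = 0.2 × (-6100) + 0.3 × 19200 + 0.4 × 16600 + 0.1 × (-4500) = -1220 + 5760 + 6640 − 450 = 10730
EV(B) = 0.02 × 12400 + 0.08 × (-3067) + 0.3 × 13700 + 0.6 × 14400 = 248 − 245.36 + 4110 + 8640 = 12752.64
Overall = 0.88 × 10730 + 0.12 × 12752.64 = 9442.4 + 1530.3168 = 10972.7168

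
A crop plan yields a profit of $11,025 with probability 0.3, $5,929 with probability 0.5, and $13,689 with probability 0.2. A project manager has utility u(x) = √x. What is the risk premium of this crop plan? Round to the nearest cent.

E[u] = 0.3·√11025 + 0.5·√5929 + 0.2·√13689 = 0.3·105 + 0.5·77 + 0.2·117 = 93.4
CE = (93.4)² = 8723.56
Risk premium = EV − CE = 9009.8 − 8723.56 = 286.24

$286.24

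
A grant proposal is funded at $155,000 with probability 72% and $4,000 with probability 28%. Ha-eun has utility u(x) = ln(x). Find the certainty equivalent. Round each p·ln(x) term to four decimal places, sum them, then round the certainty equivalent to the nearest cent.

$55,664.62

E[u] = 0.72·ln(155000) + 0.28·ln(4000) = 8.6048 + 2.3223 = 10.9271
CE = e^10.9271 ≈ 55664.62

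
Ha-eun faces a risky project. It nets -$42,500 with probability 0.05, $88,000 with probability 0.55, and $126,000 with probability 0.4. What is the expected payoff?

$96,675

EV = 0.05 × (-42500) + 0.55 × 88000 + 0.4 × 126000 = -2125 + 48400 + 50400 = 96675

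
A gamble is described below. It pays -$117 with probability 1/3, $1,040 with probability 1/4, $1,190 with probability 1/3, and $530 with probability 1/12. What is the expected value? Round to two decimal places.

$661.83

EV = 1/3 × (-117) + 1/4 × 1040 + 1/3 × 1190 + 1/12 × 530 = -39 + 260 + 396.6667 + 44.1667 = 661.8333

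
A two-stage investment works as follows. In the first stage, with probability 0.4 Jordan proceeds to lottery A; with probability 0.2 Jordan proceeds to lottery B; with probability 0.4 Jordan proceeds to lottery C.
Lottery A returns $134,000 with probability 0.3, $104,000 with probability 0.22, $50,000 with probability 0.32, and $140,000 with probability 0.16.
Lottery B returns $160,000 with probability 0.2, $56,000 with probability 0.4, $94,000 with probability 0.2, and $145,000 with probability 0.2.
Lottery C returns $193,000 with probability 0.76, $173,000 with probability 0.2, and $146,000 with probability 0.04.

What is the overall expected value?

$135,880

EV(A) = 0.3 × 134000 + 0.22 × 104000 + 0.32 × 50000 + 0.16 × 140000 = 40200 + 22880 + 16000 + 22400 = 101480
EV(B) = 0.2 × 160000 + 0.4 × 56000 + 0.2 × 94000 + 0.2 × 145000 = 32000 + 22400 + 18800 + 29000 = 102200
EV(C) = 0.76 × 193000 + 0.2 × 173000 + 0.04 × 146000 = 146680 + 34600 + 5840 = 187120
Overall = 0.4 × 101480 + 0.2 × 102200 + 0.4 × 187120 = 40592 + 20440 + 74848 = 135880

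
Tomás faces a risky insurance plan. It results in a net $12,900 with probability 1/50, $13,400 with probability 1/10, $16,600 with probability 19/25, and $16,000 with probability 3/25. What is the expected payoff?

$16,134

EV = 1/50 × 12900 + 1/10 × 13400 + 19/25 × 16600 + 3/25 × 16000 = 258 + 1340 + 12616 + 1920 = 16134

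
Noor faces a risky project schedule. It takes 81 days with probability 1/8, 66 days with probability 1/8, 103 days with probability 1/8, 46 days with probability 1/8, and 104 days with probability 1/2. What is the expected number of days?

89 days

EV = 1/8 × 81 + 1/8 × 66 + 1/8 × 103 + 1/8 × 46 + 1/2 × 104 = 10.125 + 8.25 + 12.875 + 5.75 + 52 = 89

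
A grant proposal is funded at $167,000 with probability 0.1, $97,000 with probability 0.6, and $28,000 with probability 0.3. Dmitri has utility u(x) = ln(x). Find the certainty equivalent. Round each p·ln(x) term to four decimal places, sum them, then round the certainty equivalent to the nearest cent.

$70,551.63

E[u] = 0.1·ln(167000) + 0.6·ln(97000) + 0.3·ln(28000) = 1.2026 + 6.8895 + 3.0720 = 11.1641
CE = e^11.1641 ≈ 70551.63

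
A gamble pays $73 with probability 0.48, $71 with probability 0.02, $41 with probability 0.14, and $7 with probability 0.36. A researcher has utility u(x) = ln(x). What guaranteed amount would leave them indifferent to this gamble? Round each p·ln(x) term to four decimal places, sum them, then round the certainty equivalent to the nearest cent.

$28.94

E[u] = 0.48·ln(73) + 0.02·ln(71) + 0.14·ln(41) + 0.36·ln(7) = 2.0594 + 0.0853 + 0.5199 + 0.7005 = 3.3651
CE = e^3.3651 ≈ 28.94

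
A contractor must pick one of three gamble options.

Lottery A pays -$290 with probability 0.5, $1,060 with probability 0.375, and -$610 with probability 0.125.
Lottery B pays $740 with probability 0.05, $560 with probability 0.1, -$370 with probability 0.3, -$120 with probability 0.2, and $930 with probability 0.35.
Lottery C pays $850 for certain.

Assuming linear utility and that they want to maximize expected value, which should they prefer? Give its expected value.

Lottery C ($850)

Lottery A = 0.5 × (-290) + 0.375 × 1060 + 0.125 × (-610) = -145 + 397.5 − 76.25 = 176.25
Lottery B = 0.05 × 740 + 0.1 × 560 + 0.3 × (-370) + 0.2 × (-120) + 0.35 × 930 = 37 + 56 − 111 − 24 + 325.5 = 283.5
Lottery C: 850 (certain)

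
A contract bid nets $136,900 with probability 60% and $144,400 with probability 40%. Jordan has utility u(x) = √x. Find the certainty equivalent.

$139,876

E[u] = 0.6·√136900 + 0.4·√144400 = 0.6·370 + 0.4·380 = 374
CE = (374)² = 139876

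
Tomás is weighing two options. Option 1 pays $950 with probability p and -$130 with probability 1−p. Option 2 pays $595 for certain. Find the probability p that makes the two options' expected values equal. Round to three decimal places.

p·950 + (1−p)·(-130) = 595
1080p − 130 = 595
p = (595 + 130) / 1080

p = 0.671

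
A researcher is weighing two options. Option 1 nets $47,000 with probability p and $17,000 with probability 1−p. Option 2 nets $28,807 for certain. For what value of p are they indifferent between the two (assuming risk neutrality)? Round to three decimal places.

p·47000 + (1−p)·17000 = 28807
30000p + 17000 = 28807
p = (28807 − 17000) / 30000

p = 0.394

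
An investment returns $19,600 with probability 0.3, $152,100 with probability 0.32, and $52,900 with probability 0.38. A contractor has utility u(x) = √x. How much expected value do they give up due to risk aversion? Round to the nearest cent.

$10,036.36

E[u] = 0.3·√19600 + 0.32·√152100 + 0.38·√52900 = 0.3·140 + 0.32·390 + 0.38·230 = 254.2
CE = (254.2)² = 64617.64
Risk premium = EV − CE = 74654 − 64617.64 = 10036.36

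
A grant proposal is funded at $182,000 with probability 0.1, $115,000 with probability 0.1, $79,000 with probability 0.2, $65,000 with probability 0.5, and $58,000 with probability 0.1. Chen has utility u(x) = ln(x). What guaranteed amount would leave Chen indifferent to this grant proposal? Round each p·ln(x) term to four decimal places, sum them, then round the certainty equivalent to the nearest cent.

$78,417.31

E[u] = 0.1·ln(182000) + 0.1·ln(115000) + 0.2·ln(79000) + 0.5·ln(65000) + 0.1·ln(58000) = 1.2112 + 1.1653 + 2.2554 + 5.5411 + 1.0968 = 11.2698
CE = e^11.2698 ≈ 78417.31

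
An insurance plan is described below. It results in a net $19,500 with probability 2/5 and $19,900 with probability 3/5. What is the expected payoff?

EV = 2/5 × 19500 + 3/5 × 19900 = 7800 + 11940 = 19740

$19,740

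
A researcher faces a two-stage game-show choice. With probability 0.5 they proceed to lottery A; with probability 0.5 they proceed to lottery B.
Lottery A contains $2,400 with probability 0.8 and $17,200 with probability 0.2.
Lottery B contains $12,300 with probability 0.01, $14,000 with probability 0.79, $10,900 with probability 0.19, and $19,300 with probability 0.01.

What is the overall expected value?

$9,403.50

EV(A) = 0.8 × 2400 + 0.2 × 17200 = 1920 + 3440 = 5360
EV(B) = 0.01 × 12300 + 0.79 × 14000 + 0.19 × 10900 + 0.01 × 19300 = 123 + 11060 + 2071 + 193 = 13447
Overall = 0.5 × 5360 + 0.5 × 13447 = 2680 + 6723.5 = 9403.5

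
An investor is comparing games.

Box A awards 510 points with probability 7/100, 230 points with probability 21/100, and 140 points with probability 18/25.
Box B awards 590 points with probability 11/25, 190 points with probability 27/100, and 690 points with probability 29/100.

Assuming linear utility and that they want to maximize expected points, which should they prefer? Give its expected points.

Box B (511 points)

Box A = 7/100 × 510 + 21/100 × 230 + 18/25 × 140 = 35.7 + 48.3 + 100.8 = 184.8
Box B = 11/25 × 590 + 27/100 × 190 + 29/100 × 690 = 259.6 + 51.3 + 200.1 = 511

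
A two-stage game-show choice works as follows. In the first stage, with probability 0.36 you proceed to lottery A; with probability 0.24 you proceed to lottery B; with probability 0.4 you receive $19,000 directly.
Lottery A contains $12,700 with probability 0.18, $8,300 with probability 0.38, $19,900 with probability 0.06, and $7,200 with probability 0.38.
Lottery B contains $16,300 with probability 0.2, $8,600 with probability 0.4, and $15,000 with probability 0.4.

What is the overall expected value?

$14,021.20

EV(A) = 0.18 × 12700 + 0.38 × 8300 + 0.06 × 19900 + 0.38 × 7200 = 2286 + 3154 + 1194 + 2736 = 9370
EV(B) = 0.2 × 16300 + 0.4 × 8600 + 0.4 × 15000 = 3260 + 3440 + 6000 = 12700
Branch C: 19000 (certain)
Overall = 0.36 × 9370 + 0.24 × 12700 + 0.4 × 19000 = 3373.2 + 3048 + 7600 = 14021.2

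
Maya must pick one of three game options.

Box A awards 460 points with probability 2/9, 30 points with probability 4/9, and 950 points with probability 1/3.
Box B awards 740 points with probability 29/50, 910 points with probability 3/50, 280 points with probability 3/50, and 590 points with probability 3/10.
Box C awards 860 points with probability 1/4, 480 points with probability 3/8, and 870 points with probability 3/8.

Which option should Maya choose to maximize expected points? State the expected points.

Box C (721.25 points)

Box A = 2/9 × 460 + 4/9 × 30 + 1/3 × 950 = 102.2222 + 13.3333 + 316.6667 = 432.2222
Box B = 29/50 × 740 + 3/50 × 910 + 3/50 × 280 + 3/10 × 590 = 429.2 + 54.6 + 16.8 + 177 = 677.6
Box C = 1/4 × 860 + 3/8 × 480 + 3/8 × 870 = 215 + 180 + 326.25 = 721.25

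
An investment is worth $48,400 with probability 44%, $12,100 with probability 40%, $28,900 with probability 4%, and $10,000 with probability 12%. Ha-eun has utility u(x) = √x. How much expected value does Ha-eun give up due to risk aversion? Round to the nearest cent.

E[u] = 0.44·√48400 + 0.4·√12100 + 0.04·√28900 + 0.12·√10000 = 0.44·220 + 0.4·110 + 0.04·170 + 0.12·100 = 159.6
CE = (159.6)² = 25472.16
Risk premium = EV − CE = 28492 − 25472.16 = 3019.84

$3,019.84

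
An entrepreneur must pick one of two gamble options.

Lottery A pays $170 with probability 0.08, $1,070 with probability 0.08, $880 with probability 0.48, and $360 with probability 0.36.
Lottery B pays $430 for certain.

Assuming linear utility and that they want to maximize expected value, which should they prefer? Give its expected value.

Lottery A = 0.08 × 170 + 0.08 × 1070 + 0.48 × 880 + 0.36 × 360 = 13.6 + 85.6 + 422.4 + 129.6 = 651.2
Lottery B: 430 (certain)

Lottery A ($651.20)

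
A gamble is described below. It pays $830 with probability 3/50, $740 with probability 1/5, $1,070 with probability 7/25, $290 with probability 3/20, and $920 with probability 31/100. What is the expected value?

$826.10

EV = 3/50 × 830 + 1/5 × 740 + 7/25 × 1070 + 3/20 × 290 + 31/100 × 920 = 49.8 + 148 + 299.6 + 43.5 + 285.2 = 826.1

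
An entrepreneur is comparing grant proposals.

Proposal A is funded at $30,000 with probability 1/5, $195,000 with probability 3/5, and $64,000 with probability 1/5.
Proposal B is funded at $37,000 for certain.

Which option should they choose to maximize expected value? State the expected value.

Proposal A ($135,800)

Proposal A = 1/5 × 30000 + 3/5 × 195000 + 1/5 × 64000 = 6000 + 117000 + 12800 = 135800
Proposal B: 37000 (certain)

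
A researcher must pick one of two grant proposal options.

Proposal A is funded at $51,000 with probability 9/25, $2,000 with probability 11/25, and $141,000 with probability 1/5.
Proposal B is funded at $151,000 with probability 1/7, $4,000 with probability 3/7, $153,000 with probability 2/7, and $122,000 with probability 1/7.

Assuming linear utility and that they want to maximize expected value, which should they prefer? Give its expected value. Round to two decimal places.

Proposal B ($84,428.57)

Proposal A = 9/25 × 51000 + 11/25 × 2000 + 1/5 × 141000 = 18360 + 880 + 28200 = 47440
Proposal B = 1/7 × 151000 + 3/7 × 4000 + 2/7 × 153000 + 1/7 × 122000 = 21571.4286 + 1714.2857 + 43714.2857 + 17428.5714 = 84428.5714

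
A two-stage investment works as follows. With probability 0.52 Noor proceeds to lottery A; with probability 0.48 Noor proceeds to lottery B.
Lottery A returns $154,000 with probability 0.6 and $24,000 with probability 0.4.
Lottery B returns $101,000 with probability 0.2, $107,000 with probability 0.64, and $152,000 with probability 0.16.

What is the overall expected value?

$107,280

EV(A) = 0.6 × 154000 + 0.4 × 24000 = 92400 + 9600 = 102000
EV(B) = 0.2 × 101000 + 0.64 × 107000 + 0.16 × 152000 = 20200 + 68480 + 24320 = 113000
Overall = 0.52 × 102000 + 0.48 × 113000 = 53040 + 54240 = 107280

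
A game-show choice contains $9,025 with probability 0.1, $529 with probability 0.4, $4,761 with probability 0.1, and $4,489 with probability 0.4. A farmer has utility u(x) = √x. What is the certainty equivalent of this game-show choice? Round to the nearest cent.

E[u] = 0.1·√9025 + 0.4·√529 + 0.1·√4761 + 0.4·√4489 = 0.1·95 + 0.4·23 + 0.1·69 + 0.4·67 = 52.4
CE = (52.4)² = 2745.76

$2,745.76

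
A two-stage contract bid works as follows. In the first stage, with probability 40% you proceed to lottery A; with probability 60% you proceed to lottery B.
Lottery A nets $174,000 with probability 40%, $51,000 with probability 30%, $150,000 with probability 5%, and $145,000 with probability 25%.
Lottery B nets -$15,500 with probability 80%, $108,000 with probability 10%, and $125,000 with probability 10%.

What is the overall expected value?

$58,000

EV(A) = 0.4 × 174000 + 0.3 × 51000 + 0.05 × 150000 + 0.25 × 145000 = 69600 + 15300 + 7500 + 36250 = 128650
EV(B) = 0.8 × (-15500) + 0.1 × 108000 + 0.1 × 125000 = -12400 + 10800 + 12500 = 10900
Overall = 0.4 × 128650 + 0.6 × 10900 = 51460 + 6540 = 58000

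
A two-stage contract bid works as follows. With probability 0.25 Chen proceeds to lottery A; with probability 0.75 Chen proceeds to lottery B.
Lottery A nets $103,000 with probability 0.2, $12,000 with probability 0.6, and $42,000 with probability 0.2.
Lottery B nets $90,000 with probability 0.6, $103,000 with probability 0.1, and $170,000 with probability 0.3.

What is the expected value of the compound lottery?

EV(A) = 0.2 × 103000 + 0.6 × 12000 + 0.2 × 42000 = 20600 + 7200 + 8400 = 36200
EV(B) = 0.6 × 90000 + 0.1 × 103000 + 0.3 × 170000 = 54000 + 10300 + 51000 = 115300
Overall = 0.25 × 36200 + 0.75 × 115300 = 9050 + 86475 = 95525

$95,525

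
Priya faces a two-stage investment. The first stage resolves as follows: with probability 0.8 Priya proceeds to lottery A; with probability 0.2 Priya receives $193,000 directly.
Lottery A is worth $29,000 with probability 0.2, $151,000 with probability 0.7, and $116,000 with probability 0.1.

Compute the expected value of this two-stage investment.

$137,080

EV(A) = 0.2 × 29000 + 0.7 × 151000 + 0.1 × 116000 = 5800 + 105700 + 11600 = 123100
Branch B: 193000 (certain)
Overall = 0.8 × 123100 + 0.2 × 193000 = 98480 + 38600 = 137080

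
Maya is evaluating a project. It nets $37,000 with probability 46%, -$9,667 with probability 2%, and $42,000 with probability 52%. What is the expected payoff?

$38,666.66

EV = 0.46 × 37000 + 0.02 × (-9667) + 0.52 × 42000 = 17020 − 193.34 + 21840 = 38666.66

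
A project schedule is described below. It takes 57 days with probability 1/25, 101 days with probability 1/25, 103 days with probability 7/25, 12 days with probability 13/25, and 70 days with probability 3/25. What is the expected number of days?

49.8 days

EV = 1/25 × 57 + 1/25 × 101 + 7/25 × 103 + 13/25 × 12 + 3/25 × 70 = 2.28 + 4.04 + 28.84 + 6.24 + 8.4 = 49.8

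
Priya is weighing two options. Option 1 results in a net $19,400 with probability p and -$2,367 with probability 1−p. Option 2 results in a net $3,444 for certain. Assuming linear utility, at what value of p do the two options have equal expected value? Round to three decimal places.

p = 0.267

p·19400 + (1−p)·(-2367) = 3444
21767p − 2367 = 3444
p = (3444 + 2367) / 21767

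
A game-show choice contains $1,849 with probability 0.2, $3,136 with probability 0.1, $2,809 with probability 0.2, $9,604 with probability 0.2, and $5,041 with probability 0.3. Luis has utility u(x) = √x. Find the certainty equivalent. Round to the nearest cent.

E[u] = 0.2·√1849 + 0.1·√3136 + 0.2·√2809 + 0.2·√9604 + 0.3·√5041 = 0.2·43 + 0.1·56 + 0.2·53 + 0.2·98 + 0.3·71 = 65.7
CE = (65.7)² = 4316.49

$4,316.49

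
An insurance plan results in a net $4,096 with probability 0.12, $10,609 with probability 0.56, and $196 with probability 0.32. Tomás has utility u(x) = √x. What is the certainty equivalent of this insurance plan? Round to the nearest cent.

$4,877.63

E[u] = 0.12·√4096 + 0.56·√10609 + 0.32·√196 = 0.12·64 + 0.56·103 + 0.32·14 = 69.84
CE = (69.84)² = 4877.6256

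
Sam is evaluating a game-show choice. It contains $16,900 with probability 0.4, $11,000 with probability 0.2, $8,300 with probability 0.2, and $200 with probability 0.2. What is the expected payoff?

EV = 0.4 × 16900 + 0.2 × 11000 + 0.2 × 8300 + 0.2 × 200 = 6760 + 2200 + 1660 + 40 = 10660

$10,660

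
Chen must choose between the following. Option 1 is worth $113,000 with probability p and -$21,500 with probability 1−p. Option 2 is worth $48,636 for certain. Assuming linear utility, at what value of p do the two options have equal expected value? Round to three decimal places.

p = 0.521

p·113000 + (1−p)·(-21500) = 48636
134500p − 21500 = 48636
p = (48636 + 21500) / 134500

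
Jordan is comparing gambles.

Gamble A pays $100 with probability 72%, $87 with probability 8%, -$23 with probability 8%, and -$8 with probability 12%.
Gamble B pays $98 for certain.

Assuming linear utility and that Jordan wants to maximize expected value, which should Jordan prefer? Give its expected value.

Gamble A = 0.72 × 100 + 0.08 × 87 + 0.08 × (-23) + 0.12 × (-8) = 72 + 6.96 − 1.84 − 0.96 = 76.16
Gamble B: 98 (certain)

Gamble B ($98)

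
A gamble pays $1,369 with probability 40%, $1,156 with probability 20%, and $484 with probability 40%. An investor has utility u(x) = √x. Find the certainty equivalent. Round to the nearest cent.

$924.16

E[u] = 0.4·√1369 + 0.2·√1156 + 0.4·√484 = 0.4·37 + 0.2·34 + 0.4·22 = 30.4
CE = (30.4)² = 924.16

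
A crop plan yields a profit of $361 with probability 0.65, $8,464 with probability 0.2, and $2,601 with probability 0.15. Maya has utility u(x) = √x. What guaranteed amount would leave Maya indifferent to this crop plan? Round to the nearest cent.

$1,474.56

E[u] = 0.65·√361 + 0.2·√8464 + 0.15·√2601 = 0.65·19 + 0.2·92 + 0.15·51 = 38.4
CE = (38.4)² = 1474.56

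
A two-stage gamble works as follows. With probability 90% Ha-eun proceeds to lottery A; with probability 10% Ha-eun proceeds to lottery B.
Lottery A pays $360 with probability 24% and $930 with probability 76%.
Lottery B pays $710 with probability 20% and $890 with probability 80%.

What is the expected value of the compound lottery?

EV(A) = 0.24 × 360 + 0.76 × 930 = 86.4 + 706.8 = 793.2
EV(B) = 0.2 × 710 + 0.8 × 890 = 142 + 712 = 854
Overall = 0.9 × 793.2 + 0.1 × 854 = 713.88 + 85.4 = 799.28

$799.28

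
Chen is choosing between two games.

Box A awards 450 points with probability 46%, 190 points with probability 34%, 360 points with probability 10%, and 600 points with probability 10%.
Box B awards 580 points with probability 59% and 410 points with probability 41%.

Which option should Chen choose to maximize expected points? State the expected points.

Box B (510.3 points)

Box A = 0.46 × 450 + 0.34 × 190 + 0.1 × 360 + 0.1 × 600 = 207 + 64.6 + 36 + 60 = 367.6
Box B = 0.59 × 580 + 0.41 × 410 = 342.2 + 168.1 = 510.3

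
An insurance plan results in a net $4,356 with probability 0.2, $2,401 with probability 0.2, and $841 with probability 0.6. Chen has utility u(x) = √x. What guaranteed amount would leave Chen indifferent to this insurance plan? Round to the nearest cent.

$1,632.16

E[u] = 0.2·√4356 + 0.2·√2401 + 0.6·√841 = 0.2·66 + 0.2·49 + 0.6·29 = 40.4
CE = (40.4)² = 1632.16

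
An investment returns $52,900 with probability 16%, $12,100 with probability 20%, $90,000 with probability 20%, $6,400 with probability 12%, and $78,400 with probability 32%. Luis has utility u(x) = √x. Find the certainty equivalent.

$47,524

E[u] = 0.16·√52900 + 0.2·√12100 + 0.2·√90000 + 0.12·√6400 + 0.32·√78400 = 0.16·230 + 0.2·110 + 0.2·300 + 0.12·80 + 0.32·280 = 218
CE = (218)² = 47524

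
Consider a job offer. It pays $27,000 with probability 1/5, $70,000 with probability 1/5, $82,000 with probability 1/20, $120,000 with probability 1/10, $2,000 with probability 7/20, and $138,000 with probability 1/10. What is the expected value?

EV = 1/5 × 27000 + 1/5 × 70000 + 1/20 × 82000 + 1/10 × 120000 + 7/20 × 2000 + 1/10 × 138000 = 5400 + 14000 + 4100 + 12000 + 700 + 13800 = 50000

$50,000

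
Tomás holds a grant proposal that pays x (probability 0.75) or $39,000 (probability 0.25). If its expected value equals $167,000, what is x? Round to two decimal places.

x = $209,666.67

0.75·x + 0.25·39000 = 167000
0.75·x = 167000 − 9750 = 157250
x = 157250 / 0.75 = 209666.6667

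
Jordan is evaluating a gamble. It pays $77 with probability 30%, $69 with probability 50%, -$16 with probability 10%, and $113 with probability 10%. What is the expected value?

EV = 0.3 × 77 + 0.5 × 69 + 0.1 × (-16) + 0.1 × 113 = 23.1 + 34.5 − 1.6 + 11.3 = 67.3

$67.30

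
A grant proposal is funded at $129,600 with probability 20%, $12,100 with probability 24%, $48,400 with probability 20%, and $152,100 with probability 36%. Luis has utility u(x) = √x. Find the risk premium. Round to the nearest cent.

$13,284.16

E[u] = 0.2·√129600 + 0.24·√12100 + 0.2·√48400 + 0.36·√152100 = 0.2·360 + 0.24·110 + 0.2·220 + 0.36·390 = 282.8
CE = (282.8)² = 79975.84
Risk premium = EV − CE = 93260 − 79975.84 = 13284.16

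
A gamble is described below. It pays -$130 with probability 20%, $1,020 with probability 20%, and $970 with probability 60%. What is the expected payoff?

EV = 0.2 × (-130) + 0.2 × 1020 + 0.6 × 970 = -26 + 204 + 582 = 760

$760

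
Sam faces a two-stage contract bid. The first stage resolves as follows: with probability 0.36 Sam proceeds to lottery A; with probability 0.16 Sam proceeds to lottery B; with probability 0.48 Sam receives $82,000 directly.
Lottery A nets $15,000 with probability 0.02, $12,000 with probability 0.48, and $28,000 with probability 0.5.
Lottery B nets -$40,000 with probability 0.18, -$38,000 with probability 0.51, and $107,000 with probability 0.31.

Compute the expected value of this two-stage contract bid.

EV(A) = 0.02 × 15000 + 0.48 × 12000 + 0.5 × 28000 = 300 + 5760 + 14000 = 20060
EV(B) = 0.18 × (-40000) + 0.51 × (-38000) + 0.31 × 107000 = -7200 − 19380 + 33170 = 6590
Branch C: 82000 (certain)
Overall = 0.36 × 20060 + 0.16 × 6590 + 0.48 × 82000 = 7221.6 + 1054.4 + 39360 = 47636

$47,636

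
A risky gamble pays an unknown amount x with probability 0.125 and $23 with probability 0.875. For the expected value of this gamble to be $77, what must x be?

0.125·x + 0.875·23 = 77
0.125·x = 77 − 20.125 = 56.875
x = 56.875 / 0.125 = 455

x = $455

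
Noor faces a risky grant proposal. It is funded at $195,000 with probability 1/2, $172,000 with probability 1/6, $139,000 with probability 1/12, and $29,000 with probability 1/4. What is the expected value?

EV = 1/2 × 195000 + 1/6 × 172000 + 1/12 × 139000 + 1/4 × 29000 = 97500 + 28666.6667 + 11583.3333 + 7250 = 145000

$145,000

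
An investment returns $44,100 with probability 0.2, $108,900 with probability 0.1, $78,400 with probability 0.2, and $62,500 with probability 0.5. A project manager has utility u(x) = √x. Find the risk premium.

$1,104

E[u] = 0.2·√44100 + 0.1·√108900 + 0.2·√78400 + 0.5·√62500 = 0.2·210 + 0.1·330 + 0.2·280 + 0.5·250 = 256
CE = (256)² = 65536
Risk premium = EV − CE = 66640 − 65536 = 1104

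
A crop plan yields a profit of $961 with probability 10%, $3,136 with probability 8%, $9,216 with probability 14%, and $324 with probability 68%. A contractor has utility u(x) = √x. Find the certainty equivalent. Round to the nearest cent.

E[u] = 0.1·√961 + 0.08·√3136 + 0.14·√9216 + 0.68·√324 = 0.1·31 + 0.08·56 + 0.14·96 + 0.68·18 = 33.26
CE = (33.26)² = 1106.2276

$1,106.23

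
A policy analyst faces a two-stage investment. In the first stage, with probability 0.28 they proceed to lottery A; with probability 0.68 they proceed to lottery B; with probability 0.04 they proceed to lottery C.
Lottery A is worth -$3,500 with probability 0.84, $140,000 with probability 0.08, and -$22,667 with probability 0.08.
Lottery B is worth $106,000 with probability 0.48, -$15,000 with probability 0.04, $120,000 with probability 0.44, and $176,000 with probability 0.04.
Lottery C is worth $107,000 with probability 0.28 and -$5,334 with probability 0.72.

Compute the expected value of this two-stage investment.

EV(A) = 0.84 × (-3500) + 0.08 × 140000 + 0.08 × (-22667) = -2940 + 11200 − 1813.36 = 6446.64
EV(B) = 0.48 × 106000 + 0.04 × (-15000) + 0.44 × 120000 + 0.04 × 176000 = 50880 − 600 + 52800 + 7040 = 110120
EV(C) = 0.28 × 107000 + 0.72 × (-5334) = 29960 − 3840.48 = 26119.52
Overall = 0.28 × 6446.64 + 0.68 × 110120 + 0.04 × 26119.52 = 1805.0592 + 74881.6 + 1044.7808 = 77731.44

$77,731.44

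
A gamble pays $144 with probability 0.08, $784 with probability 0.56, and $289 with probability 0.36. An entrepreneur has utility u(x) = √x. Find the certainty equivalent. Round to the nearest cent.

$518.02

E[u] = 0.08·√144 + 0.56·√784 + 0.36·√289 = 0.08·12 + 0.56·28 + 0.36·17 = 22.76
CE = (22.76)² = 518.0176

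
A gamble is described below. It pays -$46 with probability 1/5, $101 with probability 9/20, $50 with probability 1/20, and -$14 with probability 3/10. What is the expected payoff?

EV = 1/5 × (-46) + 9/20 × 101 + 1/20 × 50 + 3/10 × (-14) = -9.2 + 45.45 + 2.5 − 4.2 = 34.55

$34.55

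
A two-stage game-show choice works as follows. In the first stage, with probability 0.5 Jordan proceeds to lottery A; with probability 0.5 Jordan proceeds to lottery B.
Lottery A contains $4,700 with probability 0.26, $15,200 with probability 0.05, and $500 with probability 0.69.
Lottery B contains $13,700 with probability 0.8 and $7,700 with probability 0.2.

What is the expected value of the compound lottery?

$7,413.50

EV(A) = 0.26 × 4700 + 0.05 × 15200 + 0.69 × 500 = 1222 + 760 + 345 = 2327
EV(B) = 0.8 × 13700 + 0.2 × 7700 = 10960 + 1540 = 12500
Overall = 0.5 × 2327 + 0.5 × 12500 = 1163.5 + 6250 = 7413.5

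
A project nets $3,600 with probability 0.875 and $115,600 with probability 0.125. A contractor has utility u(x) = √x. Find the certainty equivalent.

E[u] = 0.875·√3600 + 0.125·√115600 = 0.875·60 + 0.125·340 = 95
CE = (95)² = 9025

$9,025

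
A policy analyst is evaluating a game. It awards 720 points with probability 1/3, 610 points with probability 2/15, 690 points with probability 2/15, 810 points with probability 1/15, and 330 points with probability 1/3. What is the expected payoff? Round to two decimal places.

577.33 points

EV = 1/3 × 720 + 2/15 × 610 + 2/15 × 690 + 1/15 × 810 + 1/3 × 330 = 240 + 81.3333 + 92 + 54 + 110 = 577.3333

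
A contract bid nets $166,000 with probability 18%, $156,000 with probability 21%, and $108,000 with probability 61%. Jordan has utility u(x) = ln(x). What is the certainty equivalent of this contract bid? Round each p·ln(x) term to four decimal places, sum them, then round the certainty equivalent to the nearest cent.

$126,058.33

E[u] = 0.18·ln(166000) + 0.21·ln(156000) + 0.61·ln(108000) = 2.1636 + 2.5111 + 7.0698 = 11.7445
CE = e^11.7445 ≈ 126058.33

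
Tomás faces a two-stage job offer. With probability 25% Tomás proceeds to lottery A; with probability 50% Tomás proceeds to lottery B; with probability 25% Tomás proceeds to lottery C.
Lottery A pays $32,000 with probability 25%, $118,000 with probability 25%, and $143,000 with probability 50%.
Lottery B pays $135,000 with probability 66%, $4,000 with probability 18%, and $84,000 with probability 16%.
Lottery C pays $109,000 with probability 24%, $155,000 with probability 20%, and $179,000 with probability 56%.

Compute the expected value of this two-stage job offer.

EV(A) = 0.25 × 32000 + 0.25 × 118000 + 0.5 × 143000 = 8000 + 29500 + 71500 = 109000
EV(B) = 0.66 × 135000 + 0.18 × 4000 + 0.16 × 84000 = 89100 + 720 + 13440 = 103260
EV(C) = 0.24 × 109000 + 0.2 × 155000 + 0.56 × 179000 = 26160 + 31000 + 100240 = 157400
Overall = 0.25 × 109000 + 0.5 × 103260 + 0.25 × 157400 = 27250 + 51630 + 39350 = 118230

$118,230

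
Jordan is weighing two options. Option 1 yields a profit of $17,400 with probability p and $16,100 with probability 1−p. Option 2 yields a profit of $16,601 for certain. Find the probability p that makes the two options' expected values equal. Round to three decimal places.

p = 0.385

p·17400 + (1−p)·16100 = 16601
1300p + 16100 = 16601
p = (16601 − 16100) / 1300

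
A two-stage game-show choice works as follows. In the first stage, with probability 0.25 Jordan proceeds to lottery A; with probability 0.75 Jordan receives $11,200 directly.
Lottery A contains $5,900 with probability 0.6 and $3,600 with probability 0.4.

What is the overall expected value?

EV(A) = 0.6 × 5900 + 0.4 × 3600 = 3540 + 1440 = 4980
Branch B: 11200 (certain)
Overall = 0.25 × 4980 + 0.75 × 11200 = 1245 + 8400 = 9645

$9,645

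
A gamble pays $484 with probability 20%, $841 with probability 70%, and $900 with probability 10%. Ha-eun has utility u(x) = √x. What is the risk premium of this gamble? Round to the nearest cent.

E[u] = 0.2·√484 + 0.7·√841 + 0.1·√900 = 0.2·22 + 0.7·29 + 0.1·30 = 27.7
CE = (27.7)² = 767.29
Risk premium = EV − CE = 775.5 − 767.29 = 8.21

$8.21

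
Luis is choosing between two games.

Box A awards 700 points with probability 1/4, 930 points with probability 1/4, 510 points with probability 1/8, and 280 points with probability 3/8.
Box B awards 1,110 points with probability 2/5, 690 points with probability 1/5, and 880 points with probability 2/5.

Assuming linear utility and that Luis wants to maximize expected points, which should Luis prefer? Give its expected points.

Box B (934 points)

Box A = 1/4 × 700 + 1/4 × 930 + 1/8 × 510 + 3/8 × 280 = 175 + 232.5 + 63.75 + 105 = 576.25
Box B = 2/5 × 1110 + 1/5 × 690 + 2/5 × 880 = 444 + 138 + 352 = 934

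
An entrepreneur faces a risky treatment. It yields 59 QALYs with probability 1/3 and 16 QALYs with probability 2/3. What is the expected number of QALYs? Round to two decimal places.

30.33 QALYs

EV = 1/3 × 59 + 2/3 × 16 = 19.6667 + 10.6667 = 30.3333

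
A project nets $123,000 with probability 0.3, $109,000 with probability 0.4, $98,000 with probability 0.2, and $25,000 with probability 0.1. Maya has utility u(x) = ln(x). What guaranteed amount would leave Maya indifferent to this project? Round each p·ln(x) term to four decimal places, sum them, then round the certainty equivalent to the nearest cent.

E[u] = 0.3·ln(123000) + 0.4·ln(109000) + 0.2·ln(98000) + 0.1·ln(25000) = 3.5160 + 4.6396 + 2.2985 + 1.0127 = 11.4668
CE = e^11.4668 ≈ 95492.21

$95,492.21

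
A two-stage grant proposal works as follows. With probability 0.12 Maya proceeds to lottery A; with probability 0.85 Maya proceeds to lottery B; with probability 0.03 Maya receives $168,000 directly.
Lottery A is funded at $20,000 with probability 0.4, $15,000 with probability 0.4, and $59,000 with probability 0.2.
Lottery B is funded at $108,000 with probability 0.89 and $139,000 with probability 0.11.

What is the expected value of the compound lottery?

$102,834.50

EV(A) = 0.4 × 20000 + 0.4 × 15000 + 0.2 × 59000 = 8000 + 6000 + 11800 = 25800
EV(B) = 0.89 × 108000 + 0.11 × 139000 = 96120 + 15290 = 111410
Branch C: 168000 (certain)
Overall = 0.12 × 25800 + 0.85 × 111410 + 0.03 × 168000 = 3096 + 94698.5 + 5040 = 102834.5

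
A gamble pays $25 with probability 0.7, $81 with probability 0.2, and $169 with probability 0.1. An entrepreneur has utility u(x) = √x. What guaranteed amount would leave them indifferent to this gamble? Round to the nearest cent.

$43.56

E[u] = 0.7·√25 + 0.2·√81 + 0.1·√169 = 0.7·5 + 0.2·9 + 0.1·13 = 6.6
CE = (6.6)² = 43.56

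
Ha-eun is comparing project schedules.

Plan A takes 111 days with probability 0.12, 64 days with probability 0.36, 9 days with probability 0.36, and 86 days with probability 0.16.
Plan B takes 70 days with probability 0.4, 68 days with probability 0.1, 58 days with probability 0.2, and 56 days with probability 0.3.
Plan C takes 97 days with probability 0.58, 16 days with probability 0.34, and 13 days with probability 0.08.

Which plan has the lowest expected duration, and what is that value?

Plan A = 0.12 × 111 + 0.36 × 64 + 0.36 × 9 + 0.16 × 86 = 13.32 + 23.04 + 3.24 + 13.76 = 53.36
Plan B = 0.4 × 70 + 0.1 × 68 + 0.2 × 58 + 0.3 × 56 = 28 + 6.8 + 11.6 + 16.8 = 63.2
Plan C = 0.58 × 97 + 0.34 × 16 + 0.08 × 13 = 56.26 + 5.44 + 1.04 = 62.74

Plan A (53.36 days)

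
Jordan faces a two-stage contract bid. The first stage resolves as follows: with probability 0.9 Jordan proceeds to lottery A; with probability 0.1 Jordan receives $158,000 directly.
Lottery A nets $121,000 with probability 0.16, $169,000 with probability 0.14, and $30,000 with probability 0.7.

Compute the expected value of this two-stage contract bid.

EV(A) = 0.16 × 121000 + 0.14 × 169000 + 0.7 × 30000 = 19360 + 23660 + 21000 = 64020
Branch B: 158000 (certain)
Overall = 0.9 × 64020 + 0.1 × 158000 = 57618 + 15800 = 73418

$73,418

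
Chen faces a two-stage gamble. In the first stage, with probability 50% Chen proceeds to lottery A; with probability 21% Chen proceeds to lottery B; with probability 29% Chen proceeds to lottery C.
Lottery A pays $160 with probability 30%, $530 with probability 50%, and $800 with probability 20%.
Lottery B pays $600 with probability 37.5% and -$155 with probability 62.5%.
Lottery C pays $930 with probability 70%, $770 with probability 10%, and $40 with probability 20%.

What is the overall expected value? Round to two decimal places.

EV(A) = 0.3 × 160 + 0.5 × 530 + 0.2 × 800 = 48 + 265 + 160 = 473
EV(B) = 0.375 × 600 + 0.625 × (-155) = 225 − 96.875 = 128.125
EV(C) = 0.7 × 930 + 0.1 × 770 + 0.2 × 40 = 651 + 77 + 8 = 736
Overall = 0.5 × 473 + 0.21 × 128.125 + 0.29 × 736 = 236.5 + 26.90625 + 213.44 = 476.84625

$476.85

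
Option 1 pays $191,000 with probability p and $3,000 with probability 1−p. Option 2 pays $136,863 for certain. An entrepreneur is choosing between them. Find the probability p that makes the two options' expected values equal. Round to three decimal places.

p = 0.712

p·191000 + (1−p)·3000 = 136863
188000p + 3000 = 136863
p = (136863 − 3000) / 188000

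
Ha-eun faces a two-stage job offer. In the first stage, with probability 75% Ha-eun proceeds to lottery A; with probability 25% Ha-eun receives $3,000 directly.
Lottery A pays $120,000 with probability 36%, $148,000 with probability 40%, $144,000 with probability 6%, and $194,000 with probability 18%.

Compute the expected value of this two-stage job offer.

EV(A) = 0.36 × 120000 + 0.4 × 148000 + 0.06 × 144000 + 0.18 × 194000 = 43200 + 59200 + 8640 + 34920 = 145960
Branch B: 3000 (certain)
Overall = 0.75 × 145960 + 0.25 × 3000 = 109470 + 750 = 110220

$110,220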